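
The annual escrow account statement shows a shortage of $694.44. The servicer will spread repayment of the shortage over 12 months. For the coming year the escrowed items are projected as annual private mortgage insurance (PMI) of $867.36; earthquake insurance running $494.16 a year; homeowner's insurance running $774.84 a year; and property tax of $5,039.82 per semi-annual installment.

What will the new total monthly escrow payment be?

$1,075.87

Private mortgage insurance (PMI): $867.36 per year
Earthquake insurance: $494.16 per year
Homeowner's insurance: $774.84 per year
Property tax: $5,039.82 × 2 = $10,079.64 per year
Combined annual = $12,216.00
Base monthly escrow = $12,216.00 ÷ 12 = $1,018.00
Monthly shortage recovery: $694.44 / 12 = $57.87
Adjusted monthly = $1,018.00 + $57.87 = $1,075.87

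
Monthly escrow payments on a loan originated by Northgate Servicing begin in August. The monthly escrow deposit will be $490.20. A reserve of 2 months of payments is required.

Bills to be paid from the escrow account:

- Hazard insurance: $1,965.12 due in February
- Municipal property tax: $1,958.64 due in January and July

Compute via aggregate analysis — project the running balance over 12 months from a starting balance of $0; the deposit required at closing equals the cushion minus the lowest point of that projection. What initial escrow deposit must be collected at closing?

$1,472.76

Cushion = 2 × $490.20 = $980.40
Trial balance (start $0, +$490.20 each month, − disbursements):
  Aug: +$490.20 → $490.20
  Sep: +$490.20 → $980.40
  Oct: +$490.20 → $1,470.60
  Nov: +$490.20 → $1,960.80
  Dec: +$490.20 → $2,451.00
  Jan: +$490.20 − $1,958.64 → $982.56
  Feb: +$490.20 − $1,965.12 → -$492.36
  Mar: +$490.20 → -$2.16
  Apr: +$490.20 → $488.04
  May: +$490.20 → $978.24
  Jun: +$490.20 → $1,468.44
  Jul: +$490.20 − $1,958.64 → $0.00
Lowest trial balance = -$492.36 (Feb)
Initial deposit = cushion − low point = $980.40 − (-$492.36) = $1,472.76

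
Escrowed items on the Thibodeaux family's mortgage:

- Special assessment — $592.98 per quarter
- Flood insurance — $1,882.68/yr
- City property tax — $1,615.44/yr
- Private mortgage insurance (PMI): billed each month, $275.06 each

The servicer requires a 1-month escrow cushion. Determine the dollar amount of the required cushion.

$764.23

Special assessment — $592.98 × 4 = $2,371.92
Flood insurance — $1,882.68
City property tax — $1,615.44
Private mortgage insurance (PMI) — $275.06 × 12 = $3,300.72
Total per year = $2,371.92 + $1,882.68 + $1,615.44 + $3,300.72 = $9,170.76
Per month = $9,170.76 ÷ 12 = $764.23
Cushion = 1 × $764.23 = $764.23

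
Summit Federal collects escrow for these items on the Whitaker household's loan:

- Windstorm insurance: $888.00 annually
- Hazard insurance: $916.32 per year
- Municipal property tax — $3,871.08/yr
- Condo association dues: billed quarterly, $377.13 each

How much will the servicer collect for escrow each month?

$598.66

Windstorm insurance: $888.00
Hazard insurance: $916.32
Municipal property tax: $3,871.08
Condo association dues: $377.13 × 4 = $1,508.52
Combined annual = $888.00 + $916.32 + $3,871.08 + $1,508.52 = $7,183.92
Per month = $7,183.92 / 12 = $598.66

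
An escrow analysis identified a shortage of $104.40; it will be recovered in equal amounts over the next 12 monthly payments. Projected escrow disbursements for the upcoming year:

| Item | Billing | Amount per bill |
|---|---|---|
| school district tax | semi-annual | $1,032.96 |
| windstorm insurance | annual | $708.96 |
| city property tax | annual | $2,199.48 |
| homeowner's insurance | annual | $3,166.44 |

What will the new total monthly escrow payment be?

$687.10

School district tax: $1,032.96 × 2 = $2,065.92
Windstorm insurance: $708.96
City property tax: $2,199.48
Homeowner's insurance: $3,166.44
Total annual escrow = $2,065.92 + $708.96 + $2,199.48 + $3,166.44 = $8,140.80
Base monthly escrow = $8,140.80 ÷ 12 = $678.40
Monthly shortage recovery: $104.40 ÷ 12 = $8.70
New monthly escrow = $678.40 + $8.70 = $687.10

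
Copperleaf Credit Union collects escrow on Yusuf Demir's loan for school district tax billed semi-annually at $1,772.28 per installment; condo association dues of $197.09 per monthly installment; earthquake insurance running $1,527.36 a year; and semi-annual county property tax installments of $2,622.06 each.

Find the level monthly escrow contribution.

School district tax = $1,772.28 × 2 = $3,544.56/yr
Condo association dues = $197.09 × 12 = $2,365.08/yr
Earthquake insurance = $1,527.36/yr
County property tax = $2,622.06 × 2 = $5,244.12/yr
Combined annual = $12,681.12
Monthly escrow = $12,681.12 ÷ 12 = $1,056.76

$1,056.76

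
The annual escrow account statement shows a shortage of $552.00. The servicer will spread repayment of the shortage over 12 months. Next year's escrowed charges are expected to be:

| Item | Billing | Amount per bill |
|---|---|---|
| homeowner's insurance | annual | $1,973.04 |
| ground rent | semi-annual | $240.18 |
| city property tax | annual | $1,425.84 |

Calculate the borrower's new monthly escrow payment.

$369.27

Homeowner's insurance — $1,973.04
Ground rent — $240.18 × 2 = $480.36
City property tax — $1,425.84
Yearly total = $1,973.04 + $480.36 + $1,425.84 = $3,879.24
Monthly = $3,879.24 / 12 = $323.27
Shortage per month = $552.00 ÷ 12 = $46.00
New monthly escrow = $323.27 + $46.00 = $369.27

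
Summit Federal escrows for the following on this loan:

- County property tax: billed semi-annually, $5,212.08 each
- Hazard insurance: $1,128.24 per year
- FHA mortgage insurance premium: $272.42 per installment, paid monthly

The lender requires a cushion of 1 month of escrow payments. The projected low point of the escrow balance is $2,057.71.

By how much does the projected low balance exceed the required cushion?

$822.59

County property tax: $5,212.08 × 2 = $10,424.16/yr
Hazard insurance: $1,128.24/yr
FHA mortgage insurance premium: $272.42 × 12 = $3,269.04/yr
Total annual escrow = $14,821.44
Per month = $14,821.44 ÷ 12 = $1,235.12
Cushion = 1 × $1,235.12 = $1,235.12
Surplus = $2,057.71 − $1,235.12 = $822.59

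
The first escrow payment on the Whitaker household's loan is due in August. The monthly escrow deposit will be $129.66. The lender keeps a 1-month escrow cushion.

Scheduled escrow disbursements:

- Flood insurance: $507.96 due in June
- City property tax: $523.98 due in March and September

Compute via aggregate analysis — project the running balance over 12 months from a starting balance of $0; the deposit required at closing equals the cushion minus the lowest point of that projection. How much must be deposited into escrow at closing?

Cushion = 1 × $129.66 = $129.66
Trial balance (start $0, +$129.66 each month, − disbursements):
  Aug: +$129.66 → $129.66
  Sep: +$129.66 − $523.98 → -$264.66
  Oct: +$129.66 → -$135.00
  Nov: +$129.66 → -$5.34
  Dec: +$129.66 → $124.32
  Jan: +$129.66 → $253.98
  Feb: +$129.66 → $383.64
  Mar: +$129.66 − $523.98 → -$10.68
  Apr: +$129.66 → $118.98
  May: +$129.66 → $248.64
  Jun: +$129.66 − $507.96 → -$129.66
  Jul: +$129.66 → $0.00
Lowest trial balance = -$264.66 (Sep)
Initial deposit = cushion − low point = $129.66 − (-$264.66) = $394.32

$394.32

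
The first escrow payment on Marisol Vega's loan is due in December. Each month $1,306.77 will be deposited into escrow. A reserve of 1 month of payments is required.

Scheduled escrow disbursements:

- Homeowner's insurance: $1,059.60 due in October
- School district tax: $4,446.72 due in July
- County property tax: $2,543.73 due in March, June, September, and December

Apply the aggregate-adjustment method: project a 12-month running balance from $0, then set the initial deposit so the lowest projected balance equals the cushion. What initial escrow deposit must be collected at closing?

$2,930.52

Cushion = 1 × $1,306.77 = $1,306.77
Trial balance (start $0, +$1,306.77 each month, − disbursements):
  Dec: +$1,306.77 − $2,543.73 → -$1,236.96
  Jan: +$1,306.77 → $69.81
  Feb: +$1,306.77 → $1,376.58
  Mar: +$1,306.77 − $2,543.73 → $139.62
  Apr: +$1,306.77 → $1,446.39
  May: +$1,306.77 → $2,753.16
  Jun: +$1,306.77 − $2,543.73 → $1,516.20
  Jul: +$1,306.77 − $4,446.72 → -$1,623.75
  Aug: +$1,306.77 → -$316.98
  Sep: +$1,306.77 − $2,543.73 → -$1,553.94
  Oct: +$1,306.77 − $1,059.60 → -$1,306.77
  Nov: +$1,306.77 → $0.00
Lowest trial balance = -$1,623.75 (Jul)
Initial deposit = cushion − low point = $1,306.77 − (-$1,623.75) = $2,930.52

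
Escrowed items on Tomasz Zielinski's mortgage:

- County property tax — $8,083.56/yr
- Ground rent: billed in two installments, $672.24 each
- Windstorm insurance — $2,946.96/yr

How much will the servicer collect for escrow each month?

$1,031.25

County property tax: $8,083.56 per year
Ground rent: $672.24 × 2 = $1,344.48 per year
Windstorm insurance: $2,946.96 per year
Yearly total = $12,375.00
Base monthly escrow = $12,375.00 ÷ 12 = $1,031.25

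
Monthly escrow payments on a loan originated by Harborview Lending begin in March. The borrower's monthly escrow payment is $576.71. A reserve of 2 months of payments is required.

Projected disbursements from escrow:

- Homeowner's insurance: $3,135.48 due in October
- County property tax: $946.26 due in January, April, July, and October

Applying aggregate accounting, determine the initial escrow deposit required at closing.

$2,514.00

Cushion = 2 × $576.71 = $1,153.42
Trial balance (start $0, +$576.71 each month, − disbursements):
  Mar: +$576.71 → $576.71
  Apr: +$576.71 − $946.26 → $207.16
  May: +$576.71 → $783.87
  Jun: +$576.71 → $1,360.58
  Jul: +$576.71 − $946.26 → $991.03
  Aug: +$576.71 → $1,567.74
  Sep: +$576.71 → $2,144.45
  Oct: +$576.71 − $4,081.74 → -$1,360.58
  Nov: +$576.71 → -$783.87
  Dec: +$576.71 → -$207.16
  Jan: +$576.71 − $946.26 → -$576.71
  Feb: +$576.71 → $0.00
Lowest trial balance = -$1,360.58 (Oct)
Initial deposit = cushion − low point = $1,153.42 − (-$1,360.58) = $2,514.00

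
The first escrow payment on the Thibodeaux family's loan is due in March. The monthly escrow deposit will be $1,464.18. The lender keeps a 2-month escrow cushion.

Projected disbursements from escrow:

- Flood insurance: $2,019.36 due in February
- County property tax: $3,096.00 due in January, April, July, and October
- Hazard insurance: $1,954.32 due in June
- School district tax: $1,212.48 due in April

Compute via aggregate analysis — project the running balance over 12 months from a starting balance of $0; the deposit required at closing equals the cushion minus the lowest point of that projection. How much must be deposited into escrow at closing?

$4,966.26

Cushion = 2 × $1,464.18 = $2,928.36
Trial balance (start $0, +$1,464.18 each month, − disbursements):
  Mar: +$1,464.18 → $1,464.18
  Apr: +$1,464.18 − $4,308.48 → -$1,380.12
  May: +$1,464.18 → $84.06
  Jun: +$1,464.18 − $1,954.32 → -$406.08
  Jul: +$1,464.18 − $3,096.00 → -$2,037.90
  Aug: +$1,464.18 → -$573.72
  Sep: +$1,464.18 → $890.46
  Oct: +$1,464.18 − $3,096.00 → -$741.36
  Nov: +$1,464.18 → $722.82
  Dec: +$1,464.18 → $2,187.00
  Jan: +$1,464.18 − $3,096.00 → $555.18
  Feb: +$1,464.18 − $2,019.36 → $0.00
Lowest trial balance = -$2,037.90 (Jul)
Initial deposit = cushion − low point = $2,928.36 − (-$2,037.90) = $4,966.26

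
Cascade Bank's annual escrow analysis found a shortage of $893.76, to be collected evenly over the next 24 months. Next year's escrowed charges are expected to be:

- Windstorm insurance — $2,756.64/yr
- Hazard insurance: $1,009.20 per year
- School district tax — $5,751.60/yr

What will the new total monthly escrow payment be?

$830.36

Windstorm insurance: $2,756.64 annually
Hazard insurance: $1,009.20 annually
School district tax: $5,751.60 annually
Combined annual = $2,756.64 + $1,009.20 + $5,751.60 = $9,517.44
Per month = $9,517.44 ÷ 12 = $793.12
Monthly shortage recovery: $893.76 ÷ 24 = $37.24
Adjusted monthly = $793.12 + $37.24 = $830.36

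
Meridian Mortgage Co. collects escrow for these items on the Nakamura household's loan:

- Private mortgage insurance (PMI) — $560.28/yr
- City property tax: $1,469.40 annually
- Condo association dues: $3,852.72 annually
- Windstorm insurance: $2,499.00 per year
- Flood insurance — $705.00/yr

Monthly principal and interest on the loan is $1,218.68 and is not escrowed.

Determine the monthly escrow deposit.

$757.20

Private mortgage insurance (PMI): $560.28 per year
City property tax: $1,469.40 per year
Condo association dues: $3,852.72 per year
Windstorm insurance: $2,499.00 per year
Flood insurance: $705.00 per year
Total annual escrow = $560.28 + $1,469.40 + $3,852.72 + $2,499.00 + $705.00 = $9,086.40
Monthly = $9,086.40 ÷ 12 = $757.20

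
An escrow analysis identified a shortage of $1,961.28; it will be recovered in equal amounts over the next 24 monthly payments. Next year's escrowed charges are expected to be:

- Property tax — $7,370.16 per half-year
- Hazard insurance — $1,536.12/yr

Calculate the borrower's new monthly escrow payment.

$1,438.09

Property tax = $7,370.16 × 2 = $14,740.32
Hazard insurance = $1,536.12
Total annual escrow = $16,276.44
Per month = $16,276.44 ÷ 12 = $1,356.37
Shortage per month = $1,961.28 / 24 = $81.72
New monthly escrow = $1,356.37 + $81.72 = $1,438.09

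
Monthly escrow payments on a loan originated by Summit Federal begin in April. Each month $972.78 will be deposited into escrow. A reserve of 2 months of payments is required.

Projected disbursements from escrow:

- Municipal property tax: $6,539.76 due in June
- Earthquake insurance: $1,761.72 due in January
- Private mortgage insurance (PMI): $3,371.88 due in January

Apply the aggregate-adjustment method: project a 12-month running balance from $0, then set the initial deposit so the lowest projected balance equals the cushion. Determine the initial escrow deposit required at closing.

Cushion = 2 × $972.78 = $1,945.56
Trial balance (start $0, +$972.78 each month, − disbursements):
  Apr: +$972.78 → $972.78
  May: +$972.78 → $1,945.56
  Jun: +$972.78 − $6,539.76 → -$3,621.42
  Jul: +$972.78 → -$2,648.64
  Aug: +$972.78 → -$1,675.86
  Sep: +$972.78 → -$703.08
  Oct: +$972.78 → $269.70
  Nov: +$972.78 → $1,242.48
  Dec: +$972.78 → $2,215.26
  Jan: +$972.78 − $5,133.60 → -$1,945.56
  Feb: +$972.78 → -$972.78
  Mar: +$972.78 → $0.00
Lowest trial balance = -$3,621.42 (Jun)
Initial deposit = cushion − low point = $1,945.56 − (-$3,621.42) = $5,566.98

$5,566.98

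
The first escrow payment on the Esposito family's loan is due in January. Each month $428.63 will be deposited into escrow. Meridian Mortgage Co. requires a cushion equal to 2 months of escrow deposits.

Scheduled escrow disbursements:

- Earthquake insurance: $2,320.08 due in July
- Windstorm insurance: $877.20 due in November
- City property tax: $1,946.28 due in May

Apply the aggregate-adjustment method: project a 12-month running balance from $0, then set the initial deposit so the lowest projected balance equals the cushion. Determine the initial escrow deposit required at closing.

Cushion = 2 × $428.63 = $857.26
Trial balance (start $0, +$428.63 each month, − disbursements):
  Jan: +$428.63 → $428.63
  Feb: +$428.63 → $857.26
  Mar: +$428.63 → $1,285.89
  Apr: +$428.63 → $1,714.52
  May: +$428.63 − $1,946.28 → $196.87
  Jun: +$428.63 → $625.50
  Jul: +$428.63 − $2,320.08 → -$1,265.95
  Aug: +$428.63 → -$837.32
  Sep: +$428.63 → -$408.69
  Oct: +$428.63 → $19.94
  Nov: +$428.63 − $877.20 → -$428.63
  Dec: +$428.63 → $0.00
Lowest trial balance = -$1,265.95 (Jul)
Initial deposit = cushion − low point = $857.26 − (-$1,265.95) = $2,123.21

$2,123.21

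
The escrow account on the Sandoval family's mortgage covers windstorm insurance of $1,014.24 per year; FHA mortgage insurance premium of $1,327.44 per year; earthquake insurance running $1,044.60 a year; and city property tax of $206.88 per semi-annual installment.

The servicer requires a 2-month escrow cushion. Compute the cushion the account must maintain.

Windstorm insurance: $1,014.24/yr
FHA mortgage insurance premium: $1,327.44/yr
Earthquake insurance: $1,044.60/yr
City property tax: $206.88 × 2 = $413.76/yr
Annual escrow total = $1,014.24 + $1,327.44 + $1,044.60 + $413.76 = $3,800.04
Per month = $3,800.04 / 12 = $316.67
Reserve = 2 × $316.67 = $633.34

$633.34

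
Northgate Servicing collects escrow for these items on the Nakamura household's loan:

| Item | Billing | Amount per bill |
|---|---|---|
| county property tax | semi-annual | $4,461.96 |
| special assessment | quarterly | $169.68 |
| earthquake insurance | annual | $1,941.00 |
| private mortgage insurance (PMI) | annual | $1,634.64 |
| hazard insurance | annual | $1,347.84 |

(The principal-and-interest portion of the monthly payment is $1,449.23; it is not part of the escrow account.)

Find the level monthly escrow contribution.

County property tax: $4,461.96 × 2 = $8,923.92 per year
Special assessment: $169.68 × 4 = $678.72 per year
Earthquake insurance: $1,941.00 per year
Private mortgage insurance (PMI): $1,634.64 per year
Hazard insurance: $1,347.84 per year
Yearly total = $8,923.92 + $678.72 + $1,941.00 + $1,634.64 + $1,347.84 = $14,526.12
Monthly escrow = $14,526.12 ÷ 12 = $1,210.51

$1,210.51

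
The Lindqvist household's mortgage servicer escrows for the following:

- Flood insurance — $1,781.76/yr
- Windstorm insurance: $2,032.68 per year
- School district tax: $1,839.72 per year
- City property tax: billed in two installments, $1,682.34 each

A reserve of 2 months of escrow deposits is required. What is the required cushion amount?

Flood insurance: $1,781.76
Windstorm insurance: $2,032.68
School district tax: $1,839.72
City property tax: $1,682.34 × 2 = $3,364.68
Combined annual = $9,018.84
Monthly = $9,018.84 / 12 = $751.57
Required cushion = 2 × $751.57 = $1,503.14

$1,503.14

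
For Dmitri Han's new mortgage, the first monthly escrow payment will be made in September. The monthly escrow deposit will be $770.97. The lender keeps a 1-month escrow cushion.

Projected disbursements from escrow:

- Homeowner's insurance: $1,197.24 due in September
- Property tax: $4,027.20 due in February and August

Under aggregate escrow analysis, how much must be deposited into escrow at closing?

Cushion = 1 × $770.97 = $770.97
Trial balance (start $0, +$770.97 each month, − disbursements):
  Sep: +$770.97 − $1,197.24 → -$426.27
  Oct: +$770.97 → $344.70
  Nov: +$770.97 → $1,115.67
  Dec: +$770.97 → $1,886.64
  Jan: +$770.97 → $2,657.61
  Feb: +$770.97 − $4,027.20 → -$598.62
  Mar: +$770.97 → $172.35
  Apr: +$770.97 → $943.32
  May: +$770.97 → $1,714.29
  Jun: +$770.97 → $2,485.26
  Jul: +$770.97 → $3,256.23
  Aug: +$770.97 − $4,027.20 → $0.00
Lowest trial balance = -$598.62 (Feb)
Initial deposit = cushion − low point = $770.97 − (-$598.62) = $1,369.59

$1,369.59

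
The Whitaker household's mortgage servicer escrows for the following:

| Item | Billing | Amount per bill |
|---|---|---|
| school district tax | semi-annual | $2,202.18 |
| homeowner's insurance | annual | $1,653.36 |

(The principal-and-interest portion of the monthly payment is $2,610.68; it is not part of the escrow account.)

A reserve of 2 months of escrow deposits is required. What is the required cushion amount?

School district tax = $2,202.18 × 2 = $4,404.36 per year
Homeowner's insurance = $1,653.36 per year
Combined annual = $4,404.36 + $1,653.36 = $6,057.72
Monthly = $6,057.72 ÷ 12 = $504.81
Required cushion = 2 × $504.81 = $1,009.62

$1,009.62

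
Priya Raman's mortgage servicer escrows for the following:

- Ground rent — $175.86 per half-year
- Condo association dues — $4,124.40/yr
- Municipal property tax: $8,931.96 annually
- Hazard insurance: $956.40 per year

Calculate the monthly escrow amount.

$1,197.04

Ground rent — $175.86 × 2 = $351.72 per year
Condo association dues — $4,124.40 per year
Municipal property tax — $8,931.96 per year
Hazard insurance — $956.40 per year
Annual escrow total = $351.72 + $4,124.40 + $8,931.96 + $956.40 = $14,364.48
Monthly = $14,364.48 / 12 = $1,197.04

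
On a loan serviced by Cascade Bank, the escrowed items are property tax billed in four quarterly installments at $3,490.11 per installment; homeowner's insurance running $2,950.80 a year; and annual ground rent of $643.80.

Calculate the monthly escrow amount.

$1,462.92

Property tax = $3,490.11 × 4 = $13,960.44/yr
Homeowner's insurance = $2,950.80/yr
Ground rent = $643.80/yr
Total per year = $13,960.44 + $2,950.80 + $643.80 = $17,555.04
Monthly escrow = $17,555.04 ÷ 12 = $1,462.92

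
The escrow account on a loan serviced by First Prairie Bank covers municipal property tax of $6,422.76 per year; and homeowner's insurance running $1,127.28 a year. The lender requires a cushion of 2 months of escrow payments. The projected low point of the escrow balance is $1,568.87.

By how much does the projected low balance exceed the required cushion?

$310.53

Municipal property tax = $6,422.76
Homeowner's insurance = $1,127.28
Total annual escrow = $7,550.04
Monthly = $7,550.04 / 12 = $629.17
Required reserve = 2 × $629.17 = $1,258.34
Surplus = $1,568.87 − $1,258.34 = $310.53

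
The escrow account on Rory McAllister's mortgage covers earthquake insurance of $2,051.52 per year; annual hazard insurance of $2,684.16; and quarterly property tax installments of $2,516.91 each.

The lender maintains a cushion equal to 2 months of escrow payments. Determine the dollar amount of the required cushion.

$2,467.22

Earthquake insurance — $2,051.52 per year
Hazard insurance — $2,684.16 per year
Property tax — $2,516.91 × 4 = $10,067.64 per year
Combined annual = $14,803.32
Base monthly escrow = $14,803.32 ÷ 12 = $1,233.61
Required cushion = 2 × $1,233.61 = $2,467.22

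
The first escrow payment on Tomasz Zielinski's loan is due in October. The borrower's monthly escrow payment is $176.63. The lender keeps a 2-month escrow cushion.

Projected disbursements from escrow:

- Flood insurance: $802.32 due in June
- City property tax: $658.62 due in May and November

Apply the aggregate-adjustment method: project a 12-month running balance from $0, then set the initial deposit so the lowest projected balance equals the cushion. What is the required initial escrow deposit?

$883.15

Cushion = 2 × $176.63 = $353.26
Trial balance (start $0, +$176.63 each month, − disbursements):
  Oct: +$176.63 → $176.63
  Nov: +$176.63 − $658.62 → -$305.36
  Dec: +$176.63 → -$128.73
  Jan: +$176.63 → $47.90
  Feb: +$176.63 → $224.53
  Mar: +$176.63 → $401.16
  Apr: +$176.63 → $577.79
  May: +$176.63 − $658.62 → $95.80
  Jun: +$176.63 − $802.32 → -$529.89
  Jul: +$176.63 → -$353.26
  Aug: +$176.63 → -$176.63
  Sep: +$176.63 → $0.00
Lowest trial balance = -$529.89 (Jun)
Initial deposit = cushion − low point = $353.26 − (-$529.89) = $883.15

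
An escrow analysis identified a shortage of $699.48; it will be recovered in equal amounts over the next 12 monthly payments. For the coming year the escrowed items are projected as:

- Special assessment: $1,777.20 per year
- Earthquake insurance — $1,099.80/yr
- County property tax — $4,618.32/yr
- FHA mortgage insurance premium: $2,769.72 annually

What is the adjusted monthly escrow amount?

$913.71

Special assessment = $1,777.20
Earthquake insurance = $1,099.80
County property tax = $4,618.32
FHA mortgage insurance premium = $2,769.72
Yearly total = $10,265.04
Monthly escrow = $10,265.04 / 12 = $855.42
Shortage per month = $699.48 ÷ 12 = $58.29
New monthly escrow = $855.42 + $58.29 = $913.71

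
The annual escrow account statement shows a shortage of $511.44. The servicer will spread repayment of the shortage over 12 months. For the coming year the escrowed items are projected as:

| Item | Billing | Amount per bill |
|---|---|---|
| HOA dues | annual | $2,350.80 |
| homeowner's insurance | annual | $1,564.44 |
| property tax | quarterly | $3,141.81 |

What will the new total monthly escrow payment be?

HOA dues — $2,350.80 per year
Homeowner's insurance — $1,564.44 per year
Property tax — $3,141.81 × 4 = $12,567.24 per year
Total per year = $2,350.80 + $1,564.44 + $12,567.24 = $16,482.48
Monthly escrow = $16,482.48 ÷ 12 = $1,373.54
Shortage spread = $511.44 ÷ 12 = $42.62/mo
New monthly escrow = $1,373.54 + $42.62 = $1,416.16

$1,416.16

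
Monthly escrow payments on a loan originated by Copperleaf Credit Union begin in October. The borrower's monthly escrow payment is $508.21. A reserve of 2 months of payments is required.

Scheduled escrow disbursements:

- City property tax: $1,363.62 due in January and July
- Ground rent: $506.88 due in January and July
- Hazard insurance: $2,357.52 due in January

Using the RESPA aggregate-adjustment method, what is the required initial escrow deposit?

$3,211.60

Cushion = 2 × $508.21 = $1,016.42
Trial balance (start $0, +$508.21 each month, − disbursements):
  Oct: +$508.21 → $508.21
  Nov: +$508.21 → $1,016.42
  Dec: +$508.21 → $1,524.63
  Jan: +$508.21 − $4,228.02 → -$2,195.18
  Feb: +$508.21 → -$1,686.97
  Mar: +$508.21 → -$1,178.76
  Apr: +$508.21 → -$670.55
  May: +$508.21 → -$162.34
  Jun: +$508.21 → $345.87
  Jul: +$508.21 − $1,870.50 → -$1,016.42
  Aug: +$508.21 → -$508.21
  Sep: +$508.21 → $0.00
Lowest trial balance = -$2,195.18 (Jan)
Initial deposit = cushion − low point = $1,016.42 − (-$2,195.18) = $3,211.60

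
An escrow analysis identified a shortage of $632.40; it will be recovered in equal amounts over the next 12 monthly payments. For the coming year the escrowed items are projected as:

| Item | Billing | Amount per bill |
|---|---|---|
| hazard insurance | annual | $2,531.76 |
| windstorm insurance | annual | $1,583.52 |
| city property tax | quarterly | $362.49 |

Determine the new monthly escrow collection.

Hazard insurance = $2,531.76 per year
Windstorm insurance = $1,583.52 per year
City property tax = $362.49 × 4 = $1,449.96 per year
Yearly total = $2,531.76 + $1,583.52 + $1,449.96 = $5,565.24
Per month = $5,565.24 / 12 = $463.77
Shortage per month = $632.40 / 12 = $52.70
New monthly escrow = $463.77 + $52.70 = $516.47

$516.47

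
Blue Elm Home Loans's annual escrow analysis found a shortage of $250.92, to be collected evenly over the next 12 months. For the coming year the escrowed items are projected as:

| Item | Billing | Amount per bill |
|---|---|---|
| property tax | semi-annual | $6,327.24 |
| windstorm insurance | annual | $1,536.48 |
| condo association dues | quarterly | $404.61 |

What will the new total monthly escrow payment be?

$1,338.36

Property tax: $6,327.24 × 2 = $12,654.48 annually
Windstorm insurance: $1,536.48 annually
Condo association dues: $404.61 × 4 = $1,618.44 annually
Combined annual = $12,654.48 + $1,536.48 + $1,618.44 = $15,809.40
Monthly escrow = $15,809.40 / 12 = $1,317.45
Shortage spread = $250.92 / 12 = $20.91/mo
New monthly escrow = $1,317.45 + $20.91 = $1,338.36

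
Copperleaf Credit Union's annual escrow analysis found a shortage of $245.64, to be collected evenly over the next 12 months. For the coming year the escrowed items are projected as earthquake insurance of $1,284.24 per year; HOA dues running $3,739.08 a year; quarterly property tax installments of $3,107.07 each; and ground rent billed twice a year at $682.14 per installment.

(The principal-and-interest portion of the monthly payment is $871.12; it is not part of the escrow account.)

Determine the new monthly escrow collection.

Earthquake insurance = $1,284.24/yr
HOA dues = $3,739.08/yr
Property tax = $3,107.07 × 4 = $12,428.28/yr
Ground rent = $682.14 × 2 = $1,364.28/yr
Combined annual = $1,284.24 + $3,739.08 + $12,428.28 + $1,364.28 = $18,815.88
Monthly escrow = $18,815.88 / 12 = $1,567.99
Monthly shortage recovery: $245.64 ÷ 12 = $20.47
Adjusted monthly = $1,567.99 + $20.47 = $1,588.46

$1,588.46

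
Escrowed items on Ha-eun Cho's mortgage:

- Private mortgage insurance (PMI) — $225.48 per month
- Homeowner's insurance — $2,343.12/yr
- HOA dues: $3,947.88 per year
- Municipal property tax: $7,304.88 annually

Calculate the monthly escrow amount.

Private mortgage insurance (PMI): $225.48 × 12 = $2,705.76
Homeowner's insurance: $2,343.12
HOA dues: $3,947.88
Municipal property tax: $7,304.88
Combined annual = $16,301.64
Monthly = $16,301.64 / 12 = $1,358.47

$1,358.47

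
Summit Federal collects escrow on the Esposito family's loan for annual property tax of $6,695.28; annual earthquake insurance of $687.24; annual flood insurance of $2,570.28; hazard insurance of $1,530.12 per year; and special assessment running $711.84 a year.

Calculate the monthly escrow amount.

Property tax — $6,695.28/yr
Earthquake insurance — $687.24/yr
Flood insurance — $2,570.28/yr
Hazard insurance — $1,530.12/yr
Special assessment — $711.84/yr
Annual escrow total = $12,194.76
Monthly escrow = $12,194.76 / 12 = $1,016.23

$1,016.23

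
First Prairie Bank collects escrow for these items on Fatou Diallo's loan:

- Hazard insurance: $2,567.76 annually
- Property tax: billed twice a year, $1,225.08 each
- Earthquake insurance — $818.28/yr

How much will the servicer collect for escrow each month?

Hazard insurance — $2,567.76
Property tax — $1,225.08 × 2 = $2,450.16
Earthquake insurance — $818.28
Yearly total = $5,836.20
Base monthly escrow = $5,836.20 / 12 = $486.35

$486.35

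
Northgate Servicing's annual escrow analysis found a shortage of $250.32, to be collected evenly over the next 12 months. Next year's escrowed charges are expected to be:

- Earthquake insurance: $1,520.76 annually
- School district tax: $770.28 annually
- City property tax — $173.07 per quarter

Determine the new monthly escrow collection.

Earthquake insurance: $1,520.76 per year
School district tax: $770.28 per year
City property tax: $173.07 × 4 = $692.28 per year
Yearly total = $1,520.76 + $770.28 + $692.28 = $2,983.32
Monthly escrow = $2,983.32 ÷ 12 = $248.61
Monthly shortage recovery: $250.32 ÷ 12 = $20.86
New monthly escrow = $248.61 + $20.86 = $269.47

$269.47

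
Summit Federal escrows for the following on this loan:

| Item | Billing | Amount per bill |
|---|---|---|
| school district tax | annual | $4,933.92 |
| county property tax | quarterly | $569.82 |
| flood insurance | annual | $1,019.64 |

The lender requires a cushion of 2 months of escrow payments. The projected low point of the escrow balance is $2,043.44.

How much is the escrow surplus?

$671.30

School district tax = $4,933.92/yr
County property tax = $569.82 × 4 = $2,279.28/yr
Flood insurance = $1,019.64/yr
Yearly total = $8,232.84
Monthly = $8,232.84 / 12 = $686.07
Cushion = 2 × $686.07 = $1,372.14
Excess over cushion: $2,043.44 − $1,372.14 = $671.30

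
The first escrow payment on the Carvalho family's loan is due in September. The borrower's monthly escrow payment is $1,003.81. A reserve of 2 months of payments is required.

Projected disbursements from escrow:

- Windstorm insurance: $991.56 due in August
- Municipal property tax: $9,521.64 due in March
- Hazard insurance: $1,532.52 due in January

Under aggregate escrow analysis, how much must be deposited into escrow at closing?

$6,035.11

Cushion = 2 × $1,003.81 = $2,007.62
Trial balance (start $0, +$1,003.81 each month, − disbursements):
  Sep: +$1,003.81 → $1,003.81
  Oct: +$1,003.81 → $2,007.62
  Nov: +$1,003.81 → $3,011.43
  Dec: +$1,003.81 → $4,015.24
  Jan: +$1,003.81 − $1,532.52 → $3,486.53
  Feb: +$1,003.81 → $4,490.34
  Mar: +$1,003.81 − $9,521.64 → -$4,027.49
  Apr: +$1,003.81 → -$3,023.68
  May: +$1,003.81 → -$2,019.87
  Jun: +$1,003.81 → -$1,016.06
  Jul: +$1,003.81 → -$12.25
  Aug: +$1,003.81 − $991.56 → $0.00
Lowest trial balance = -$4,027.49 (Mar)
Initial deposit = cushion − low point = $2,007.62 − (-$4,027.49) = $6,035.11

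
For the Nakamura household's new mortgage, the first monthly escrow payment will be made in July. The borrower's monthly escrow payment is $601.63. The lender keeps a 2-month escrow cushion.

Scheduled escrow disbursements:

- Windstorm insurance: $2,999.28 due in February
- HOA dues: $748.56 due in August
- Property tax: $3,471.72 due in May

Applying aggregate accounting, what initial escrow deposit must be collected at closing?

$1,804.89

Cushion = 2 × $601.63 = $1,203.26
Trial balance (start $0, +$601.63 each month, − disbursements):
  Jul: +$601.63 → $601.63
  Aug: +$601.63 − $748.56 → $454.70
  Sep: +$601.63 → $1,056.33
  Oct: +$601.63 → $1,657.96
  Nov: +$601.63 → $2,259.59
  Dec: +$601.63 → $2,861.22
  Jan: +$601.63 → $3,462.85
  Feb: +$601.63 − $2,999.28 → $1,065.20
  Mar: +$601.63 → $1,666.83
  Apr: +$601.63 → $2,268.46
  May: +$601.63 − $3,471.72 → -$601.63
  Jun: +$601.63 → $0.00
Lowest trial balance = -$601.63 (May)
Initial deposit = cushion − low point = $1,203.26 − (-$601.63) = $1,804.89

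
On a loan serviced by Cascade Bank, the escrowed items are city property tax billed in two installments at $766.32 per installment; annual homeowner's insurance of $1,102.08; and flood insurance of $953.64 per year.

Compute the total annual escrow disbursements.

$3,588.36

City property tax = $766.32 × 2 = $1,532.64 per year
Homeowner's insurance = $1,102.08 per year
Flood insurance = $953.64 per year
Total per year = $1,532.64 + $1,102.08 + $953.64 = $3,588.36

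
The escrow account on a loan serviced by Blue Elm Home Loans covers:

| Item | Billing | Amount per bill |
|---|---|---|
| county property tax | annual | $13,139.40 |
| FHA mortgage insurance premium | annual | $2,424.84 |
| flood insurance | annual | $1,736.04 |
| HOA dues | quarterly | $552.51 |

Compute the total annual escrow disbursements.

$19,510.32

County property tax — $13,139.40 annually
FHA mortgage insurance premium — $2,424.84 annually
Flood insurance — $1,736.04 annually
HOA dues — $552.51 × 4 = $2,210.04 annually
Total per year = $13,139.40 + $2,424.84 + $1,736.04 + $2,210.04 = $19,510.32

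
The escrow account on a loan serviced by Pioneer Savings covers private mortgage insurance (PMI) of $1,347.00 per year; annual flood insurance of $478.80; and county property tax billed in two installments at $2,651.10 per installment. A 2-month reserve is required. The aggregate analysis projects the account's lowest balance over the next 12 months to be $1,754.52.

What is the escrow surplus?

Private mortgage insurance (PMI) = $1,347.00 per year
Flood insurance = $478.80 per year
County property tax = $2,651.10 × 2 = $5,302.20 per year
Combined annual = $7,128.00
Monthly = $7,128.00 / 12 = $594.00
Required reserve = 2 × $594.00 = $1,188.00
Excess over cushion: $1,754.52 − $1,188.00 = $566.52

$566.52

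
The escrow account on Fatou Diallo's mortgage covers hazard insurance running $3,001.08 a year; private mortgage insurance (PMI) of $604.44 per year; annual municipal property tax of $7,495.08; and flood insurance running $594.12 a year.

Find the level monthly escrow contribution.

$974.56

Hazard insurance: $3,001.08/yr
Private mortgage insurance (PMI): $604.44/yr
Municipal property tax: $7,495.08/yr
Flood insurance: $594.12/yr
Yearly total = $3,001.08 + $604.44 + $7,495.08 + $594.12 = $11,694.72
Monthly escrow = $11,694.72 / 12 = $974.56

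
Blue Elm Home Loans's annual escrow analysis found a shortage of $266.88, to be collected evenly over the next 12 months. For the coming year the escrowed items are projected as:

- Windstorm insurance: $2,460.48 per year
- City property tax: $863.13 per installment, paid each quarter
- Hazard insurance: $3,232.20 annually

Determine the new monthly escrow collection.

$784.34

Windstorm insurance: $2,460.48 annually
City property tax: $863.13 × 4 = $3,452.52 annually
Hazard insurance: $3,232.20 annually
Total annual escrow = $2,460.48 + $3,452.52 + $3,232.20 = $9,145.20
Monthly escrow = $9,145.20 / 12 = $762.10
Monthly shortage recovery: $266.88 / 12 = $22.24
Adjusted monthly = $762.10 + $22.24 = $784.34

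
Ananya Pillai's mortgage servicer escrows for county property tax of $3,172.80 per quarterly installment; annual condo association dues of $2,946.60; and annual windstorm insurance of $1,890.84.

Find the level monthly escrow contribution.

County property tax — $3,172.80 × 4 = $12,691.20/yr
Condo association dues — $2,946.60/yr
Windstorm insurance — $1,890.84/yr
Combined annual = $12,691.20 + $2,946.60 + $1,890.84 = $17,528.64
Per month = $17,528.64 ÷ 12 = $1,460.72

$1,460.72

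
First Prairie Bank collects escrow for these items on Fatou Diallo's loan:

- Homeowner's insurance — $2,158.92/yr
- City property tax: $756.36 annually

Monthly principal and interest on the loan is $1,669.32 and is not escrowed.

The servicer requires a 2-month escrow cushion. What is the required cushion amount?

Homeowner's insurance — $2,158.92 per year
City property tax — $756.36 per year
Total per year = $2,158.92 + $756.36 = $2,915.28
Monthly escrow = $2,915.28 / 12 = $242.94
Required cushion = 2 × $242.94 = $485.88

$485.88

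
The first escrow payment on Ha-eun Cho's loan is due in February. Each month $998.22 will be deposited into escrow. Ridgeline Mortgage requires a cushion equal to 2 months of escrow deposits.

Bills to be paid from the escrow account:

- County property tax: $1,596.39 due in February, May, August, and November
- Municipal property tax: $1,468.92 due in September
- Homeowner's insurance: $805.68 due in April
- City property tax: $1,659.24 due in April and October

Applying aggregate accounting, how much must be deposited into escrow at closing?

Cushion = 2 × $998.22 = $1,996.44
Trial balance (start $0, +$998.22 each month, − disbursements):
  Feb: +$998.22 − $1,596.39 → -$598.17
  Mar: +$998.22 → $400.05
  Apr: +$998.22 − $2,464.92 → -$1,066.65
  May: +$998.22 − $1,596.39 → -$1,664.82
  Jun: +$998.22 → -$666.60
  Jul: +$998.22 → $331.62
  Aug: +$998.22 − $1,596.39 → -$266.55
  Sep: +$998.22 − $1,468.92 → -$737.25
  Oct: +$998.22 − $1,659.24 → -$1,398.27
  Nov: +$998.22 − $1,596.39 → -$1,996.44
  Dec: +$998.22 → -$998.22
  Jan: +$998.22 → $0.00
Lowest trial balance = -$1,996.44 (Nov)
Initial deposit = cushion − low point = $1,996.44 − (-$1,996.44) = $3,992.88

$3,992.88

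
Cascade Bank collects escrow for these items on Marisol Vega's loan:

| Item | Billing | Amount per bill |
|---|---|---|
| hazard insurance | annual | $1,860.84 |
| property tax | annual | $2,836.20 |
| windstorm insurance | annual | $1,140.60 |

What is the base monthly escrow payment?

$486.47

Hazard insurance — $1,860.84/yr
Property tax — $2,836.20/yr
Windstorm insurance — $1,140.60/yr
Total per year = $5,837.64
Monthly = $5,837.64 ÷ 12 = $486.47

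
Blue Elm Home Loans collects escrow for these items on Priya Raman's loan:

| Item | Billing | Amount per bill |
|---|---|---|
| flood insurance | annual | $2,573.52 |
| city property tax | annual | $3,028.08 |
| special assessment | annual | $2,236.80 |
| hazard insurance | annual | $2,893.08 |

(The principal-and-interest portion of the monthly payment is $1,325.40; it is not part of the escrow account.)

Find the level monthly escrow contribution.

Flood insurance: $2,573.52
City property tax: $3,028.08
Special assessment: $2,236.80
Hazard insurance: $2,893.08
Combined annual = $2,573.52 + $3,028.08 + $2,236.80 + $2,893.08 = $10,731.48
Per month = $10,731.48 ÷ 12 = $894.29

$894.29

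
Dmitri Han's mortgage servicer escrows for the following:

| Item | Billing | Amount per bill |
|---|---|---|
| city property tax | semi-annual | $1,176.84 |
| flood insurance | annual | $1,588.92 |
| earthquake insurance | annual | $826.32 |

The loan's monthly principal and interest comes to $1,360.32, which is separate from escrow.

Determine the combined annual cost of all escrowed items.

$4,768.92

City property tax — $1,176.84 × 2 = $2,353.68
Flood insurance — $1,588.92
Earthquake insurance — $826.32
Annual escrow total = $4,768.92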